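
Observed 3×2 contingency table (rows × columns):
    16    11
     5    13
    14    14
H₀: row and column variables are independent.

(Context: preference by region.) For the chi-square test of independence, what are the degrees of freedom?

degrees of freedom = 2

df = (r−1)(c−1) = (3−1)·(2−1) = 2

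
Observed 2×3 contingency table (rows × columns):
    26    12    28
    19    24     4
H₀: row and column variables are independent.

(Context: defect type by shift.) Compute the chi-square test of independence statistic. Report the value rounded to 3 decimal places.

Row totals [66, 47], col totals [45, 36, 32], n=113
χ² = (26−26.28)²/26.28 + (12−21.03)²/21.03 + (28−18.69)²/18.69 + (19−18.72)²/18.72 + (24−14.97)²/14.97 + (4−13.31)²/13.31 = 20.4730
df = 2

test statistic = 20.473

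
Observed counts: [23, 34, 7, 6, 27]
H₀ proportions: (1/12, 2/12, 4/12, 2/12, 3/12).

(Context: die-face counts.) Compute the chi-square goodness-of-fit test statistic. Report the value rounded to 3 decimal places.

n = 97; E_i = n·p_i = [8.08, 16.17, 32.33, 16.17, 24.25]
χ² = (23−8.08)²/8.08 + (34−16.17)²/16.17 + (7−32.33)²/32.33 + (6−16.17)²/16.17 + (27−24.25)²/24.25 = 73.7526
df = 4

test statistic = 73.753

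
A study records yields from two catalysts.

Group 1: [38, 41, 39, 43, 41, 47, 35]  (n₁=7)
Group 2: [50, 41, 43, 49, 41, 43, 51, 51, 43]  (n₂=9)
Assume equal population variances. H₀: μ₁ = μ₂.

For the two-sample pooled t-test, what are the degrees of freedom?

df = n₁ + n₂ − 2 = 7 + 9 − 2 = 14

degrees of freedom = 14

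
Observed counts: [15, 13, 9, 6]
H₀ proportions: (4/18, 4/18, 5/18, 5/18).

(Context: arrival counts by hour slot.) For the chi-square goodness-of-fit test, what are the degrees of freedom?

df = k − 1 = 4 − 1 = 3

degrees of freedom = 3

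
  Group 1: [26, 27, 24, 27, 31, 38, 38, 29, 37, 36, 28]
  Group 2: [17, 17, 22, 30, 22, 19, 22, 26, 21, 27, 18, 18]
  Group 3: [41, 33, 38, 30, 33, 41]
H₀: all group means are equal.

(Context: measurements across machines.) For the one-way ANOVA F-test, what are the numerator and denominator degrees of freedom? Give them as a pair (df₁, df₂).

degrees of freedom = [2, 26]

k = 3 groups, N = 29 total
df = (k−1, N−k) = (3−1, 29−3) = (2, 26)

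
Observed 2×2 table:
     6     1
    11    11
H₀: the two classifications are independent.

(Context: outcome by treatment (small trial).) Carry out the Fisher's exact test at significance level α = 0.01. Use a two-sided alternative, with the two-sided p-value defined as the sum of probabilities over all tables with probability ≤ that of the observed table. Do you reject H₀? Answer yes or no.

Margins: r₁=7, r₂=22, c₁=17, c₂=12, n=29
p_obs = C(7,6)·C(22,11)/C(29,17); sum pmf over tables with pmf ≤ p_obs
p-value (two-sided) = 0.18720
At α=0.01: p ≥ α → fail to reject H₀

reject H₀: no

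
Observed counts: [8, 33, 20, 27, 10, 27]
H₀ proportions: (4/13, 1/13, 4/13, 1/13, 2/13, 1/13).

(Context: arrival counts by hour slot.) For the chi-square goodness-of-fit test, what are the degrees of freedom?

degrees of freedom = 5

df = k − 1 = 6 − 1 = 5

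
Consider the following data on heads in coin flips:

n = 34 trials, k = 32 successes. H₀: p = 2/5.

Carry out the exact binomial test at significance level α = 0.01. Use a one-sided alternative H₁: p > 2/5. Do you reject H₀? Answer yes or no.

Exact binomial: n=34, k=32, p₀=2/5=0.4000
P(X≥32) from Σ C(n,i)·p₀^i·(1−p₀)^(n−i)
p-value (one-sided, H₁ greater) = 0.00000
At α=0.01: p < α → reject H₀

reject H₀: yes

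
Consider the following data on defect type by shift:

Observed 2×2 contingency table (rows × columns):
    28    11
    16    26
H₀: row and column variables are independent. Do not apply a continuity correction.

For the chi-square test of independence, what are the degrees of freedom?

degrees of freedom = 1

df = (r−1)(c−1) = (2−1)·(2−1) = 1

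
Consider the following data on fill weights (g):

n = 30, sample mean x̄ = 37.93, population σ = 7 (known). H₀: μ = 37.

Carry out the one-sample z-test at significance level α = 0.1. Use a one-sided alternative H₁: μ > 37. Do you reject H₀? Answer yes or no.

reject H₀: no

SE = σ/√n = 7/√30 = 1.2780
z = (x̄−μ₀)/SE = (37.93−37)/1.2780 = 0.7277
p-value (one-sided, H₁ greater) = 0.23340
At α=0.1: p ≥ α → fail to reject H₀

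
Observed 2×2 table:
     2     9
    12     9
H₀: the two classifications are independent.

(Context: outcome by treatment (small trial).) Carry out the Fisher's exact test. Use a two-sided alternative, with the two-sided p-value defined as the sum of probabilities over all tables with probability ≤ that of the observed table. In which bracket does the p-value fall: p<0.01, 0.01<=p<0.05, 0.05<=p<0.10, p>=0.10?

Margins: r₁=11, r₂=21, c₁=14, c₂=18, n=32
p_obs = C(11,2)·C(21,12)/C(32,14); sum pmf over tables with pmf ≤ p_obs
p-value (two-sided) = 0.06079
→ bracket: 0.05<=p<0.10

p-value bracket: 0.05<=p<0.10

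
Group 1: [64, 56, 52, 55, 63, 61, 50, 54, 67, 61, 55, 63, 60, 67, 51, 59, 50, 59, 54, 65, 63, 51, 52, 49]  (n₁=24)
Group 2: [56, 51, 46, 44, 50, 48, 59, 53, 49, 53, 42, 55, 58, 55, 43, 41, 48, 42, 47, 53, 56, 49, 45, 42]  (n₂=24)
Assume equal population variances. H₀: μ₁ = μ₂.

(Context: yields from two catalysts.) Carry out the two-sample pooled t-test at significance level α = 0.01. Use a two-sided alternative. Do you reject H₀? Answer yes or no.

reject H₀: yes

x̄₁=57.542, s₁=5.801, n₁=24
x̄₂=49.375, s₂=5.531, n₂=24
s_p² = [23·5.801² + 23·5.531²]/46 = 32.1214
SE = √(s_p²·(1/24+1/24)) = 1.6361
t = (57.542−49.375)/1.6361 = 4.9916
df = 46
p-value (two-sided) = 0.00001
At α=0.01: p < α → reject H₀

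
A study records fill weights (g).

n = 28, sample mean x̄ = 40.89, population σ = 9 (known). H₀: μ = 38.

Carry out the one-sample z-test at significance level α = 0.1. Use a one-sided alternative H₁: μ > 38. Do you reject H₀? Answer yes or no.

reject H₀: yes

SE = σ/√n = 9/√28 = 1.7008
z = (x̄−μ₀)/SE = (40.89−38)/1.7008 = 1.6992
p-value (one-sided, H₁ greater) = 0.04464
At α=0.1: p < α → reject H₀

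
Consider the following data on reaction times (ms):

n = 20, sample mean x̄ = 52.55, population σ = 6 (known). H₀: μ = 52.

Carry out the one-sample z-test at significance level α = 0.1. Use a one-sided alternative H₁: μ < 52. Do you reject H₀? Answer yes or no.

reject H₀: no

SE = σ/√n = 6/√20 = 1.3416
z = (x̄−μ₀)/SE = (52.55−52)/1.3416 = 0.4099
p-value (one-sided, H₁ less) = 0.65908
At α=0.1: p ≥ α → fail to reject H₀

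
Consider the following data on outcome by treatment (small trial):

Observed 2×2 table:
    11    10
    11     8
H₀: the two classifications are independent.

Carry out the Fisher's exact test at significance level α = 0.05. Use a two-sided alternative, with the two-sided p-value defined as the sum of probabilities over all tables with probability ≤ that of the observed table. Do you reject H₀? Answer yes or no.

Margins: r₁=21, r₂=19, c₁=22, c₂=18, n=40
p_obs = C(21,11)·C(19,11)/C(40,22); sum pmf over tables with pmf ≤ p_obs
p-value (two-sided) = 0.76052
At α=0.05: p ≥ α → fail to reject H₀

reject H₀: no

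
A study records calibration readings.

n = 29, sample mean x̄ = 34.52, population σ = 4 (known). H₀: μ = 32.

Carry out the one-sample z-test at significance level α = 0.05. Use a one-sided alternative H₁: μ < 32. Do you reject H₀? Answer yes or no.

reject H₀: no

SE = σ/√n = 4/√29 = 0.7428
z = (x̄−μ₀)/SE = (34.52−32)/0.7428 = 3.3927
p-value (one-sided, H₁ less) = 0.99965
At α=0.05: p ≥ α → fail to reject H₀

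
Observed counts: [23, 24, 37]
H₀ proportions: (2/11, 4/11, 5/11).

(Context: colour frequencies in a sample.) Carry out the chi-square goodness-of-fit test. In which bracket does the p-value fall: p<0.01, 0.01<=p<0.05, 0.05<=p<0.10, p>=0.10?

p-value bracket: 0.05<=p<0.10

n = 84; E_i = n·p_i = [15.27, 30.55, 38.18]
χ² = (23−15.27)²/15.27 + (24−30.55)²/30.55 + (37−38.18)²/38.18 = 5.3488
df = 2
p-value (upper-tail) = 0.06895
→ bracket: 0.05<=p<0.10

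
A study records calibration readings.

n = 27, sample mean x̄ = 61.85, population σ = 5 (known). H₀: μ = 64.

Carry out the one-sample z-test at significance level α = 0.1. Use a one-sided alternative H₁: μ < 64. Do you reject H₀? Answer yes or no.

reject H₀: yes

SE = σ/√n = 5/√27 = 0.9623
z = (x̄−μ₀)/SE = (61.85−64)/0.9623 = -2.2343
p-value (one-sided, H₁ less) = 0.01273
At α=0.1: p < α → reject H₀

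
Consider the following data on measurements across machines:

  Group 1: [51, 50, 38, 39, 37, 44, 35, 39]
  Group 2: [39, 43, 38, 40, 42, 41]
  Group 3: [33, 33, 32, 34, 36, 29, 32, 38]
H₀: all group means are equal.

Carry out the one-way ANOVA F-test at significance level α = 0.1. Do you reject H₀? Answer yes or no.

Group means [41.62, 40.50, 33.38], grand mean 38.318
SSB = Σnᵢ(x̄ᵢ−x̄)² = 311.523; SSW = ΣΣ(x−x̄ᵢ)² = 325.250
MSB = 311.523/2 = 155.7614; MSW = 325.250/19 = 17.1184
F = MSB/MSW = 9.0990
df = (2, 19)
p-value (upper-tail) = 0.00169
At α=0.1: p < α → reject H₀

reject H₀: yes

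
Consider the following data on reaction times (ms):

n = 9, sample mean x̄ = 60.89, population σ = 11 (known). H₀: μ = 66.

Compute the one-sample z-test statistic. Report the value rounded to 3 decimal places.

SE = σ/√n = 11/√9 = 3.6667
z = (x̄−μ₀)/SE = (60.89−66)/3.6667 = -1.3936

test statistic = -1.394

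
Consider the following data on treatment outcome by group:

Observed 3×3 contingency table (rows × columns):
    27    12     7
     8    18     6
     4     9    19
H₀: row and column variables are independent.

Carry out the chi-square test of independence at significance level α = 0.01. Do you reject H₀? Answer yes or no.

Row totals [46, 32, 32], col totals [39, 39, 32], n=110
χ² = (27−16.31)²/16.31 + (12−16.31)²/16.31 + (7−13.38)²/13.38 + (8−11.35)²/11.35 + (18−11.35)²/11.35 + (6−9.31)²/9.31 + (4−11.35)²/11.35 + (9−11.35)²/11.35 + (19−9.31)²/9.31 = 32.5850
df = 4
p-value (upper-tail) = 0.00000
At α=0.01: p < α → reject H₀

reject H₀: yes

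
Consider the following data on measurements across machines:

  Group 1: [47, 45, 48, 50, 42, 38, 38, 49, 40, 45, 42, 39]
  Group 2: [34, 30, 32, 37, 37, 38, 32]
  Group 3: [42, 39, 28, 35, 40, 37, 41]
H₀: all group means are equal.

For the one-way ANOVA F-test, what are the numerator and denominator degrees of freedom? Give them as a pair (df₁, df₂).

degrees of freedom = [2, 23]

k = 3 groups, N = 26 total
df = (k−1, N−k) = (3−1, 26−3) = (2, 23)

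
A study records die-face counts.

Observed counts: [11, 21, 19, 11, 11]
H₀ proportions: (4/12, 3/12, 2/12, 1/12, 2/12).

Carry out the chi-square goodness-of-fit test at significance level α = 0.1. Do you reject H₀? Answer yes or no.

reject H₀: yes

n = 73; E_i = n·p_i = [24.33, 18.25, 12.17, 6.08, 12.17]
χ² = (11−24.33)²/24.33 + (21−18.25)²/18.25 + (19−12.17)²/12.17 + (11−6.08)²/6.08 + (11−12.17)²/12.17 = 15.6438
df = 4
p-value (upper-tail) = 0.00354
At α=0.1: p < α → reject H₀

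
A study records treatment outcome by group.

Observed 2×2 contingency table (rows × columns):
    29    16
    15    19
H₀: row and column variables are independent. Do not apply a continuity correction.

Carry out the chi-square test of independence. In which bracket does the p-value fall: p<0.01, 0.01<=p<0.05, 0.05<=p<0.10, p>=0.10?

p-value bracket: 0.05<=p<0.10

Row totals [45, 34], col totals [44, 35], n=79
χ² = (29−25.06)²/25.06 + (16−19.94)²/19.94 + (15−18.94)²/18.94 + (19−15.06)²/15.06 = 3.2429
df = 1
p-value (upper-tail) = 0.07173
→ bracket: 0.05<=p<0.10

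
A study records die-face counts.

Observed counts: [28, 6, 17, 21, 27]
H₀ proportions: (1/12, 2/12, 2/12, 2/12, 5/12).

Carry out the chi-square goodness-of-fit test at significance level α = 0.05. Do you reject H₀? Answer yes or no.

n = 99; E_i = n·p_i = [8.25, 16.50, 16.50, 16.50, 41.25]
χ² = (28−8.25)²/8.25 + (6−16.50)²/16.50 + (17−16.50)²/16.50 + (21−16.50)²/16.50 + (27−41.25)²/41.25 = 60.1273
df = 4
p-value (upper-tail) = 0.00000
At α=0.05: p < α → reject H₀

reject H₀: yes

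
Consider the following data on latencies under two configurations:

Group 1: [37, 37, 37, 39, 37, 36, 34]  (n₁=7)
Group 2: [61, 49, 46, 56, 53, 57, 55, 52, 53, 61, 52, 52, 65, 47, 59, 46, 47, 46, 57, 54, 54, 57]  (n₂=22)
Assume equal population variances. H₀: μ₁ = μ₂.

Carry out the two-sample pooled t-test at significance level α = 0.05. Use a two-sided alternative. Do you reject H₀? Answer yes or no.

reject H₀: yes

x̄₁=36.714, s₁=1.496, n₁=7
x̄₂=53.591, s₂=5.351, n₂=22
s_p² = [6·1.496² + 21·5.351²]/27 = 22.7684
SE = √(s_p²·(1/7+1/22)) = 2.0706
t = (36.714−53.591)/2.0706 = -8.1504
df = 27
p-value (two-sided) = 0.00000
At α=0.05: p < α → reject H₀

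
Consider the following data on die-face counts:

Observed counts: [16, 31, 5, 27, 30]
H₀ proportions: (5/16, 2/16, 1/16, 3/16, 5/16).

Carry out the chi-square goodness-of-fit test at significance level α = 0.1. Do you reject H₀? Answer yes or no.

n = 109; E_i = n·p_i = [34.06, 13.62, 6.81, 20.44, 34.06]
χ² = (16−34.06)²/34.06 + (31−13.62)²/13.62 + (5−6.81)²/6.81 + (27−20.44)²/20.44 + (30−34.06)²/34.06 = 34.8092
df = 4
p-value (upper-tail) = 0.00000
At α=0.1: p < α → reject H₀

reject H₀: yes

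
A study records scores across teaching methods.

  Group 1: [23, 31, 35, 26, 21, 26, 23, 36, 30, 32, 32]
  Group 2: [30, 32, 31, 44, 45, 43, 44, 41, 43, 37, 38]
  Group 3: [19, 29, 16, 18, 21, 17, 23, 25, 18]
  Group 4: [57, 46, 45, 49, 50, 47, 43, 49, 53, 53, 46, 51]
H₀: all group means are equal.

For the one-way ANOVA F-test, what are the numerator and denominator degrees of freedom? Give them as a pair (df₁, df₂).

k = 4 groups, N = 43 total
df = (k−1, N−k) = (4−1, 43−4) = (3, 39)

degrees of freedom = [3, 39]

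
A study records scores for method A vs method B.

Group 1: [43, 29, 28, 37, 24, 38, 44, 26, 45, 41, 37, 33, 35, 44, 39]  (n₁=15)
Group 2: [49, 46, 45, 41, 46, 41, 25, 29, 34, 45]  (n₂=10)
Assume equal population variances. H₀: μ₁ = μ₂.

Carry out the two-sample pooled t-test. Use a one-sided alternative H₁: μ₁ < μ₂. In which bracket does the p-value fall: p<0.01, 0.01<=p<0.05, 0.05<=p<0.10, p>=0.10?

x̄₁=36.200, s₁=6.889, n₁=15
x̄₂=40.100, s₂=8.075, n₂=10
s_p² = [14·6.889² + 9·8.075²]/23 = 54.4043
SE = √(s_p²·(1/15+1/10)) = 3.0112
t = (36.200−40.100)/3.0112 = -1.2952
df = 23
p-value (one-sided, H₁ less) = 0.10406
→ bracket: p>=0.10

p-value bracket: p>=0.10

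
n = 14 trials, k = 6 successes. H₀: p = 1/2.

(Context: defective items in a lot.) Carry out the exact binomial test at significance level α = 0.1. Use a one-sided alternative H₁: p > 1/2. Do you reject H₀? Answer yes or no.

Exact binomial: n=14, k=6, p₀=1/2=0.5000
P(X≥6) from Σ C(n,i)·p₀^i·(1−p₀)^(n−i)
p-value (one-sided, H₁ greater) = 0.78802
At α=0.1: p ≥ α → fail to reject H₀

reject H₀: no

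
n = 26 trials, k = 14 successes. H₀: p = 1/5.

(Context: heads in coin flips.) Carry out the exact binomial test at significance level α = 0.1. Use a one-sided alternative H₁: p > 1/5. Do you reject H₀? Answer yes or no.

reject H₀: yes

Exact binomial: n=26, k=14, p₀=1/5=0.2000
P(X≥14) from Σ C(n,i)·p₀^i·(1−p₀)^(n−i)
p-value (one-sided, H₁ greater) = 0.00013
At α=0.1: p < α → reject H₀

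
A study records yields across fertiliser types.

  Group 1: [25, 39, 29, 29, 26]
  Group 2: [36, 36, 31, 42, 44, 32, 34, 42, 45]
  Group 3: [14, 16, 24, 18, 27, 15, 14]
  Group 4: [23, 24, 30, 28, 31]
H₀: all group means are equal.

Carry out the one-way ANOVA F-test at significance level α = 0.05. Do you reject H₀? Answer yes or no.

reject H₀: yes

Group means [29.60, 38.00, 18.29, 27.20], grand mean 29.000
SSB = Σnᵢ(x̄ᵢ−x̄)² = 1550.571; SSW = ΣΣ(x−x̄ᵢ)² = 561.429
MSB = 1550.571/3 = 516.8571; MSW = 561.429/22 = 25.5195
F = MSB/MSW = 20.2534
df = (3, 22)
p-value (upper-tail) = 0.00000
At α=0.05: p < α → reject H₀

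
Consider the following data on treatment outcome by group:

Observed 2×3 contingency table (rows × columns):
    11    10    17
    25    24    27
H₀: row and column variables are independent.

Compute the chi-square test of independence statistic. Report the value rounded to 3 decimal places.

test statistic = 0.917

Row totals [38, 76], col totals [36, 34, 44], n=114
χ² = (11−12.00)²/12.00 + (10−11.33)²/11.33 + (17−14.67)²/14.67 + (25−24.00)²/24.00 + (24−22.67)²/22.67 + (27−29.33)²/29.33 = 0.9171
df = 2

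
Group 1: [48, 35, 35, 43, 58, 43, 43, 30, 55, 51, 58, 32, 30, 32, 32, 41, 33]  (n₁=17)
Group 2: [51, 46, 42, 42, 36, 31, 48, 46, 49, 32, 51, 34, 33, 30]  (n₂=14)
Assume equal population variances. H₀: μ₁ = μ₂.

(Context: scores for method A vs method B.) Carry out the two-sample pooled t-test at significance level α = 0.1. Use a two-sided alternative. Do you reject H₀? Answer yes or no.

x̄₁=41.118, s₁=9.861, n₁=17
x̄₂=40.786, s₂=7.866, n₂=14
s_p² = [16·9.861² + 13·7.866²]/29 = 81.3835
SE = √(s_p²·(1/17+1/14)) = 3.2558
t = (41.118−40.786)/3.2558 = 0.1020
df = 29
p-value (two-sided) = 0.91950
At α=0.1: p ≥ α → fail to reject H₀

reject H₀: no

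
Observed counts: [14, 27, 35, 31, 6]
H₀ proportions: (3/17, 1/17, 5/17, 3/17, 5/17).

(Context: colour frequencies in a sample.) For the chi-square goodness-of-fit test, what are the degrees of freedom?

degrees of freedom = 4

df = k − 1 = 5 − 1 = 4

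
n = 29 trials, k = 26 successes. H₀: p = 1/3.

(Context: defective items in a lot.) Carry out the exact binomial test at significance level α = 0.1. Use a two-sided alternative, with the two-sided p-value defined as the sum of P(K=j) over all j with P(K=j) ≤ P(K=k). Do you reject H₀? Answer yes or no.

Exact binomial: n=29, k=26, p₀=1/3=0.3333
P(X=j) = C(n,j)·p₀^j·(1−p₀)^(n−j); p = Σ P(X=j) over j with P(X=j) ≤ P(X=26)
p-value (two-sided) = 0.00000
At α=0.1: p < α → reject H₀

reject H₀: yes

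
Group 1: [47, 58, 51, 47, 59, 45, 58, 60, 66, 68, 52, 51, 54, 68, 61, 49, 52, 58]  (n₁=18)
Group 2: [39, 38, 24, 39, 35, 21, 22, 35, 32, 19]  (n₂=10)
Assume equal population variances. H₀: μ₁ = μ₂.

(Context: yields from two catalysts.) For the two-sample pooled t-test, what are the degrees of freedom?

degrees of freedom = 26

df = n₁ + n₂ − 2 = 18 + 10 − 2 = 26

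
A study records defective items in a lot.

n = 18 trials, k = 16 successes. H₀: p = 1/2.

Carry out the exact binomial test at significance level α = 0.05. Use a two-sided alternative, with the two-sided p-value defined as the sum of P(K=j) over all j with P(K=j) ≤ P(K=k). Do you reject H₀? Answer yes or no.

reject H₀: yes

Exact binomial: n=18, k=16, p₀=1/2=0.5000
P(X=j) = C(n,j)·p₀^j·(1−p₀)^(n−j); p = Σ P(X=j) over j with P(X=j) ≤ P(X=16)
p-value (two-sided) = 0.00131
At α=0.05: p < α → reject H₀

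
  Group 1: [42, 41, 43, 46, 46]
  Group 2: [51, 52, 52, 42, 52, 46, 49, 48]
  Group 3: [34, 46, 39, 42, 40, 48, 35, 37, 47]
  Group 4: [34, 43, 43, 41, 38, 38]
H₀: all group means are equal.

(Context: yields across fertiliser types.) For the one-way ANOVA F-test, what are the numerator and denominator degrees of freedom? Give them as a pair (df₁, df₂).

degrees of freedom = [3, 24]

k = 4 groups, N = 28 total
df = (k−1, N−k) = (4−1, 28−4) = (3, 24)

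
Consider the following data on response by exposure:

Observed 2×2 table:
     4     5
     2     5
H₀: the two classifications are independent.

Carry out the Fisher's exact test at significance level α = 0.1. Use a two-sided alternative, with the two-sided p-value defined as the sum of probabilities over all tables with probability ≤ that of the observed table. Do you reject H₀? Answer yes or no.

reject H₀: no

Margins: r₁=9, r₂=7, c₁=6, c₂=10, n=16
p_obs = C(9,4)·C(7,2)/C(16,6); sum pmf over tables with pmf ≤ p_obs
p-value (two-sided) = 0.63287
At α=0.1: p ≥ α → fail to reject H₀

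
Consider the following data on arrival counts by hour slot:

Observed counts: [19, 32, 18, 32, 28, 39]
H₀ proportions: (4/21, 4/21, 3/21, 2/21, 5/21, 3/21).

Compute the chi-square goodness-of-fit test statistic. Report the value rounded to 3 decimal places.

test statistic = 35.756

n = 168; E_i = n·p_i = [32.00, 32.00, 24.00, 16.00, 40.00, 24.00]
χ² = (19−32.00)²/32.00 + (32−32.00)²/32.00 + (18−24.00)²/24.00 + (32−16.00)²/16.00 + (28−40.00)²/40.00 + (39−24.00)²/24.00 = 35.7563
df = 5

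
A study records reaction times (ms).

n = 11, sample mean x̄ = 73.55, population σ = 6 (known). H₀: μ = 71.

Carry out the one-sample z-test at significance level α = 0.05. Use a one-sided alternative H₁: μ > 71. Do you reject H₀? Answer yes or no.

reject H₀: no

SE = σ/√n = 6/√11 = 1.8091
z = (x̄−μ₀)/SE = (73.55−71)/1.8091 = 1.4096
p-value (one-sided, H₁ greater) = 0.07933
At α=0.05: p ≥ α → fail to reject H₀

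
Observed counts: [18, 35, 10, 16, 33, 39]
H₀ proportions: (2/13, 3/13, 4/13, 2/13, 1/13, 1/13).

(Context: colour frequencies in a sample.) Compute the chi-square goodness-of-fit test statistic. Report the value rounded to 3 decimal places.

test statistic = 135.976

n = 151; E_i = n·p_i = [23.23, 34.85, 46.46, 23.23, 11.62, 11.62]
χ² = (18−23.23)²/23.23 + (35−34.85)²/34.85 + (10−46.46)²/46.46 + (16−23.23)²/23.23 + (33−11.62)²/11.62 + (39−11.62)²/11.62 = 135.9757
df = 5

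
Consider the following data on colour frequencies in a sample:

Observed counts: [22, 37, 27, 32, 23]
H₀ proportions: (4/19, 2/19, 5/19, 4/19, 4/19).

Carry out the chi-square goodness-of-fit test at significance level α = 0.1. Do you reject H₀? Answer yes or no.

reject H₀: yes

n = 141; E_i = n·p_i = [29.68, 14.84, 37.11, 29.68, 29.68]
χ² = (22−29.68)²/29.68 + (37−14.84)²/14.84 + (27−37.11)²/37.11 + (32−29.68)²/29.68 + (23−29.68)²/29.68 = 39.5067
df = 4
p-value (upper-tail) = 0.00000
At α=0.1: p < α → reject H₀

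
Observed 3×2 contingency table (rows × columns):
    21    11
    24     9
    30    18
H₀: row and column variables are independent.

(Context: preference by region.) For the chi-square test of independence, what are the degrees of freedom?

df = (r−1)(c−1) = (3−1)·(2−1) = 2

degrees of freedom = 2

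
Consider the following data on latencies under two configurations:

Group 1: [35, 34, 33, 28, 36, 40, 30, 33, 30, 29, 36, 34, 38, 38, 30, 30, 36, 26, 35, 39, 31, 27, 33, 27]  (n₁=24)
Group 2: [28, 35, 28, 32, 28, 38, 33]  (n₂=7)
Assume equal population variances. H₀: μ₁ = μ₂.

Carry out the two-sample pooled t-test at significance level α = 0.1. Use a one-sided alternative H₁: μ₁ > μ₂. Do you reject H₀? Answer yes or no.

x̄₁=32.833, s₁=4.029, n₁=24
x̄₂=31.714, s₂=3.946, n₂=7
s_p² = [23·4.029² + 6·3.946²]/29 = 16.0952
SE = √(s_p²·(1/24+1/7)) = 1.7234
t = (32.833−31.714)/1.7234 = 0.6493
df = 29
p-value (one-sided, H₁ greater) = 0.26061
At α=0.1: p ≥ α → fail to reject H₀

reject H₀: no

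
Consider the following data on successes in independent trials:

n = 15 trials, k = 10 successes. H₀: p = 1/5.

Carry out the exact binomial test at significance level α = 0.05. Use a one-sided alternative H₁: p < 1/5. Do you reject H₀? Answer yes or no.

reject H₀: no

Exact binomial: n=15, k=10, p₀=1/5=0.2000
P(X≤10) from Σ C(n,i)·p₀^i·(1−p₀)^(n−i)
p-value (one-sided, H₁ less) = 0.99999
At α=0.05: p ≥ α → fail to reject H₀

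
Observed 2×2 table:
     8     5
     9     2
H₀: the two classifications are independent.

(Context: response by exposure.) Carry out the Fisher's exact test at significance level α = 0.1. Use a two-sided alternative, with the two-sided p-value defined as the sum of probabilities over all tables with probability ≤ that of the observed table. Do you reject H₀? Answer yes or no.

Margins: r₁=13, r₂=11, c₁=17, c₂=7, n=24
p_obs = C(13,8)·C(11,9)/C(24,17); sum pmf over tables with pmf ≤ p_obs
p-value (two-sided) = 0.38644
At α=0.1: p ≥ α → fail to reject H₀

reject H₀: no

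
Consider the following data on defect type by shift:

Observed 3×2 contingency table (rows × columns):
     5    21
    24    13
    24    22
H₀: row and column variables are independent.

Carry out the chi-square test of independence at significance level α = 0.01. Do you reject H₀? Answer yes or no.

reject H₀: yes

Row totals [26, 37, 46], col totals [53, 56], n=109
χ² = (5−12.64)²/12.64 + (21−13.36)²/13.36 + (24−17.99)²/17.99 + (13−19.01)²/19.01 + (24−22.37)²/22.37 + (22−23.63)²/23.63 = 13.1308
df = 2
p-value (upper-tail) = 0.00141
At α=0.01: p < α → reject H₀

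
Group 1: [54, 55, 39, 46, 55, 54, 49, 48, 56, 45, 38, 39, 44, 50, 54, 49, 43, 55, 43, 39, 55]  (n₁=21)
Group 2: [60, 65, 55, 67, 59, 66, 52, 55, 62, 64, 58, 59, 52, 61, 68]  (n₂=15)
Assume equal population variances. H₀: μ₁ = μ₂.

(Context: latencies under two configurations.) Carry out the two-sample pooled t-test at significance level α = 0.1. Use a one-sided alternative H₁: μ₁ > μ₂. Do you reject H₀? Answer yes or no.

x̄₁=48.095, s₁=6.308, n₁=21
x̄₂=60.200, s₂=5.199, n₂=15
s_p² = [20·6.308² + 14·5.199²]/34 = 34.5356
SE = √(s_p²·(1/21+1/15)) = 1.9867
t = (48.095−60.200)/1.9867 = -6.0929
df = 34
p-value (one-sided, H₁ greater) = 1.00000
At α=0.1: p ≥ α → fail to reject H₀

reject H₀: no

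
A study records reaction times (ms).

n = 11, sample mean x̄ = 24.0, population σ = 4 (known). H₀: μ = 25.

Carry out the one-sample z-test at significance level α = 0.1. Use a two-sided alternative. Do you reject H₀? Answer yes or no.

SE = σ/√n = 4/√11 = 1.2060
z = (x̄−μ₀)/SE = (24.0−25)/1.2060 = -0.8292
p-value (two-sided) = 0.40702
At α=0.1: p ≥ α → fail to reject H₀

reject H₀: no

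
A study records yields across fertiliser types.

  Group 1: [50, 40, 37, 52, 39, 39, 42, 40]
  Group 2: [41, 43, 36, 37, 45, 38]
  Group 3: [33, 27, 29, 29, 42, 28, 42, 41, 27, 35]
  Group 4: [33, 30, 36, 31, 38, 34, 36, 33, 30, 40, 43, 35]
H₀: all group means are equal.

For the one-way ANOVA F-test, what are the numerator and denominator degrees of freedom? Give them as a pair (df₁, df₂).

degrees of freedom = [3, 32]

k = 4 groups, N = 36 total
df = (k−1, N−k) = (4−1, 36−4) = (3, 32)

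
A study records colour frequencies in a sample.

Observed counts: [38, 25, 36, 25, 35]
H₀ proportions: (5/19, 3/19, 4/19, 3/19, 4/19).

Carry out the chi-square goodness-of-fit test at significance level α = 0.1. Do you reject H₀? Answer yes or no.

reject H₀: no

n = 159; E_i = n·p_i = [41.84, 25.11, 33.47, 25.11, 33.47]
χ² = (38−41.84)²/41.84 + (25−25.11)²/25.11 + (36−33.47)²/33.47 + (25−25.11)²/25.11 + (35−33.47)²/33.47 = 0.6139
df = 4
p-value (upper-tail) = 0.96150
At α=0.1: p ≥ α → fail to reject H₀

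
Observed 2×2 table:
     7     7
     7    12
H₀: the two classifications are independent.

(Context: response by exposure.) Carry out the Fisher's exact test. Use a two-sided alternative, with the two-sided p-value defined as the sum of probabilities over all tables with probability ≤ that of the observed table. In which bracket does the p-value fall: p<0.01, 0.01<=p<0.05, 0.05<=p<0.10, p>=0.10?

Margins: r₁=14, r₂=19, c₁=14, c₂=19, n=33
p_obs = C(14,7)·C(19,7)/C(33,14); sum pmf over tables with pmf ≤ p_obs
p-value (two-sided) = 0.49694
→ bracket: p>=0.10

p-value bracket: p>=0.10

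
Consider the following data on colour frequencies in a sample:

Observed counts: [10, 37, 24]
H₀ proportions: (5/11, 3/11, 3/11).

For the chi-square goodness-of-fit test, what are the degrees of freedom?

degrees of freedom = 2

df = k − 1 = 3 − 1 = 2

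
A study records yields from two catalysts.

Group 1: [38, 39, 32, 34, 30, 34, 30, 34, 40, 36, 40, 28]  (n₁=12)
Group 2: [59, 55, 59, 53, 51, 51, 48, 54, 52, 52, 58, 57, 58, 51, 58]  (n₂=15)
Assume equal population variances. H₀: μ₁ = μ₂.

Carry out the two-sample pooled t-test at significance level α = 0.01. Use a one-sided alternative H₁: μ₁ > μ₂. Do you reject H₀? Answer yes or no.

x̄₁=34.583, s₁=4.100, n₁=12
x̄₂=54.400, s₂=3.562, n₂=15
s_p² = [11·4.100² + 14·3.562²]/25 = 14.5007
SE = √(s_p²·(1/12+1/15)) = 1.4748
t = (34.583−54.400)/1.4748 = -13.4366
df = 25
p-value (one-sided, H₁ greater) = 1.00000
At α=0.01: p ≥ α → fail to reject H₀

reject H₀: no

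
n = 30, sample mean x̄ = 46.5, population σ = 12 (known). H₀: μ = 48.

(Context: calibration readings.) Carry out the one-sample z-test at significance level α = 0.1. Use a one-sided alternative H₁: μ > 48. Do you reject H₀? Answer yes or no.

SE = σ/√n = 12/√30 = 2.1909
z = (x̄−μ₀)/SE = (46.5−48)/2.1909 = -0.6847
p-value (one-sided, H₁ greater) = 0.75322
At α=0.1: p ≥ α → fail to reject H₀

reject H₀: no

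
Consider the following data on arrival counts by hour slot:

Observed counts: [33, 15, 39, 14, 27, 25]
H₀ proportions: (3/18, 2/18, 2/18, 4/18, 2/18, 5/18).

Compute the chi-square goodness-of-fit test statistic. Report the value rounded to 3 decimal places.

n = 153; E_i = n·p_i = [25.50, 17.00, 17.00, 34.00, 17.00, 42.50]
χ² = (33−25.50)²/25.50 + (15−17.00)²/17.00 + (39−17.00)²/17.00 + (14−34.00)²/34.00 + (27−17.00)²/17.00 + (25−42.50)²/42.50 = 55.7647
df = 5

test statistic = 55.765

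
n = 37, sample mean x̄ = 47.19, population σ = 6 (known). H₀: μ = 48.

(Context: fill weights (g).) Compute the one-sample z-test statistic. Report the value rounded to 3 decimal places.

SE = σ/√n = 6/√37 = 0.9864
z = (x̄−μ₀)/SE = (47.19−48)/0.9864 = -0.8212

test statistic = -0.821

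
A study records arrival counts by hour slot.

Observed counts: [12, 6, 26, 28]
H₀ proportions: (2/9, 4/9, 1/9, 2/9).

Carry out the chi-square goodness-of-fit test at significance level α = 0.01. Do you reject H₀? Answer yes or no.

n = 72; E_i = n·p_i = [16.00, 32.00, 8.00, 16.00]
χ² = (12−16.00)²/16.00 + (6−32.00)²/32.00 + (26−8.00)²/8.00 + (28−16.00)²/16.00 = 71.6250
df = 3
p-value (upper-tail) = 0.00000
At α=0.01: p < α → reject H₀

reject H₀: yes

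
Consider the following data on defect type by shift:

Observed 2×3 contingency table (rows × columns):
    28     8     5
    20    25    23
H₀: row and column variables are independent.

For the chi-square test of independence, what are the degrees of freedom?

df = (r−1)(c−1) = (2−1)·(3−1) = 2

degrees of freedom = 2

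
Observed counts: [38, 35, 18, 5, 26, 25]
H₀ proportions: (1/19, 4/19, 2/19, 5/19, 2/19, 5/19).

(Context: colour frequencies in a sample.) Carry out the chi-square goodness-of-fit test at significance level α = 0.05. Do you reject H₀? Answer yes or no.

n = 147; E_i = n·p_i = [7.74, 30.95, 15.47, 38.68, 15.47, 38.68]
χ² = (38−7.74)²/7.74 + (35−30.95)²/30.95 + (18−15.47)²/15.47 + (5−38.68)²/38.68 + (26−15.47)²/15.47 + (25−38.68)²/38.68 = 160.6514
df = 5
p-value (upper-tail) = 0.00000
At α=0.05: p < α → reject H₀

reject H₀: yes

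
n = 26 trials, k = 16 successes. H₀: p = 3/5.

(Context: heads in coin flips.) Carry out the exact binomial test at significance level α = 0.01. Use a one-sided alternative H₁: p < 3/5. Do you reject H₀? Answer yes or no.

reject H₀: no

Exact binomial: n=26, k=16, p₀=3/5=0.6000
P(X≤16) from Σ C(n,i)·p₀^i·(1−p₀)^(n−i)
p-value (one-sided, H₁ less) = 0.63582
At α=0.01: p ≥ α → fail to reject H₀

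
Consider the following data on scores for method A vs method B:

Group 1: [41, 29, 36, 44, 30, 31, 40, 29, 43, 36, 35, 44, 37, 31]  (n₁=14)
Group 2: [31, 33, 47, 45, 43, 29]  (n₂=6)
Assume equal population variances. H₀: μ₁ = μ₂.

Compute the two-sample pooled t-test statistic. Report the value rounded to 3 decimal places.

x̄₁=36.143, s₁=5.573, n₁=14
x̄₂=38.000, s₂=7.874, n₂=6
s_p² = [13·5.573² + 5·7.874²]/18 = 39.6508
SE = √(s_p²·(1/14+1/6)) = 3.0726
t = (36.143−38.000)/3.0726 = -0.6044
df = 18

test statistic = -0.604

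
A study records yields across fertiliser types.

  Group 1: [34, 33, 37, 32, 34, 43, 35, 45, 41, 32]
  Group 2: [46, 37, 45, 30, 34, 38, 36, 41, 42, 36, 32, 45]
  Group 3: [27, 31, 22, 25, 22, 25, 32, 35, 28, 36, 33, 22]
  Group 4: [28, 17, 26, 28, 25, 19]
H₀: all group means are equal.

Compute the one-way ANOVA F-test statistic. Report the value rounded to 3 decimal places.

test statistic = 16.766

Group means [36.60, 38.50, 28.17, 23.83], grand mean 32.725
SSB = Σnᵢ(x̄ᵢ−x̄)² = 1274.075; SSW = ΣΣ(x−x̄ᵢ)² = 911.900
MSB = 1274.075/3 = 424.6917; MSW = 911.900/36 = 25.3306
F = MSB/MSW = 16.7660
df = (3, 36)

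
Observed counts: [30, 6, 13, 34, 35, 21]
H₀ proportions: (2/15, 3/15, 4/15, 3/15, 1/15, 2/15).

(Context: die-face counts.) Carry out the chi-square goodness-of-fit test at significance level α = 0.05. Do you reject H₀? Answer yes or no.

reject H₀: yes

n = 139; E_i = n·p_i = [18.53, 27.80, 37.07, 27.80, 9.27, 18.53]
χ² = (30−18.53)²/18.53 + (6−27.80)²/27.80 + (13−37.07)²/37.07 + (34−27.80)²/27.80 + (35−9.27)²/9.27 + (21−18.53)²/18.53 = 112.9874
df = 5
p-value (upper-tail) = 0.00000
At α=0.05: p < α → reject H₀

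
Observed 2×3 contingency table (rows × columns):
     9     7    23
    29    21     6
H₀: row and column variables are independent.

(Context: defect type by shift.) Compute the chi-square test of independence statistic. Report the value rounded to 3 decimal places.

test statistic = 25.259

Row totals [39, 56], col totals [38, 28, 29], n=95
χ² = (9−15.60)²/15.60 + (7−11.49)²/11.49 + (23−11.91)²/11.91 + (29−22.40)²/22.40 + (21−16.51)²/16.51 + (6−17.09)²/17.09 = 25.2586
df = 2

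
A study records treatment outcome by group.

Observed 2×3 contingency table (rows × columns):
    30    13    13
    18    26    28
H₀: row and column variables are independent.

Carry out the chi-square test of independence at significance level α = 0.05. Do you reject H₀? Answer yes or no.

Row totals [56, 72], col totals [48, 39, 41], n=128
χ² = (30−21.00)²/21.00 + (13−17.06)²/17.06 + (13−17.94)²/17.94 + (18−27.00)²/27.00 + (26−21.94)²/21.94 + (28−23.06)²/23.06 = 10.9929
df = 2
p-value (upper-tail) = 0.00410
At α=0.05: p < α → reject H₀

reject H₀: yes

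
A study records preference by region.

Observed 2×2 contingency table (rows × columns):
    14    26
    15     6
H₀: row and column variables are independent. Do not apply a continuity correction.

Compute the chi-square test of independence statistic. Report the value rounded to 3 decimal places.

test statistic = 7.327

Row totals [40, 21], col totals [29, 32], n=61
χ² = (14−19.02)²/19.02 + (26−20.98)²/20.98 + (15−9.98)²/9.98 + (6−11.02)²/11.02 = 7.3273
df = 1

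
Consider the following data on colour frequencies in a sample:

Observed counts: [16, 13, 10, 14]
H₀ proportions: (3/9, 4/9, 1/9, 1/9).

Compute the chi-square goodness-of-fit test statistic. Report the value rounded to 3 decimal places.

n = 53; E_i = n·p_i = [17.67, 23.56, 5.89, 5.89]
χ² = (16−17.67)²/17.67 + (13−23.56)²/23.56 + (10−5.89)²/5.89 + (14−5.89)²/5.89 = 18.9292
df = 3

test statistic = 18.929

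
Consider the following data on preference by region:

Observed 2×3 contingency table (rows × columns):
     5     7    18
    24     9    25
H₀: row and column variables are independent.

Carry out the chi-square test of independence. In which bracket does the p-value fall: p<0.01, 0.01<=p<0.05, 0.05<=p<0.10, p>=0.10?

Row totals [30, 58], col totals [29, 16, 43], n=88
χ² = (5−9.89)²/9.89 + (7−5.45)²/5.45 + (18−14.66)²/14.66 + (24−19.11)²/19.11 + (9−10.55)²/10.55 + (25−28.34)²/28.34 = 5.4839
df = 2
p-value (upper-tail) = 0.06444
→ bracket: 0.05<=p<0.10

p-value bracket: 0.05<=p<0.10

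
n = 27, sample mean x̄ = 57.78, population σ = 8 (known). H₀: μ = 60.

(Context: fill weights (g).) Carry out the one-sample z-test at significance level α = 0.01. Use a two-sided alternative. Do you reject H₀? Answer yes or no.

SE = σ/√n = 8/√27 = 1.5396
z = (x̄−μ₀)/SE = (57.78−60)/1.5396 = -1.4419
p-value (two-sided) = 0.14932
At α=0.01: p ≥ α → fail to reject H₀

reject H₀: no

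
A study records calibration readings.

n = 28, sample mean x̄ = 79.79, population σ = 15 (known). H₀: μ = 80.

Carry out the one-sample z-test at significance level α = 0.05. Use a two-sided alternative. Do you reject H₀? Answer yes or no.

reject H₀: no

SE = σ/√n = 15/√28 = 2.8347
z = (x̄−μ₀)/SE = (79.79−80)/2.8347 = -0.0741
p-value (two-sided) = 0.94095
At α=0.05: p ≥ α → fail to reject H₀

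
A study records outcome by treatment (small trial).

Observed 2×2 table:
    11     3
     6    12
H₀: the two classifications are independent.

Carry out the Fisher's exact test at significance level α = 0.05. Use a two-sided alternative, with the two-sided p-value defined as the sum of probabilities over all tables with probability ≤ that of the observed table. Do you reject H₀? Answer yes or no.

reject H₀: yes

Margins: r₁=14, r₂=18, c₁=17, c₂=15, n=32
p_obs = C(14,11)·C(18,6)/C(32,17); sum pmf over tables with pmf ≤ p_obs
p-value (two-sided) = 0.01550
At α=0.05: p < α → reject H₀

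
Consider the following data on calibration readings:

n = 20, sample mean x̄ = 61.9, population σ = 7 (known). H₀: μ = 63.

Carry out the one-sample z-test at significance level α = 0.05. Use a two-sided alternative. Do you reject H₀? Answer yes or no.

reject H₀: no

SE = σ/√n = 7/√20 = 1.5652
z = (x̄−μ₀)/SE = (61.9−63)/1.5652 = -0.7028
p-value (two-sided) = 0.48220
At α=0.05: p ≥ α → fail to reject H₀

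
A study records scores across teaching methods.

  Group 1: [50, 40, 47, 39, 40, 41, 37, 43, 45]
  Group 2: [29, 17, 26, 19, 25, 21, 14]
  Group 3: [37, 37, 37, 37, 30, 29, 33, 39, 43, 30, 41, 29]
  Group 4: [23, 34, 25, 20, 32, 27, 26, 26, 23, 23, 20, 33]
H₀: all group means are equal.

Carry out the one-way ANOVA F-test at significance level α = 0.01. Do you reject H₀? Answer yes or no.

Group means [42.44, 21.57, 35.17, 26.00], grand mean 31.675
SSB = Σnᵢ(x̄ᵢ−x̄)² = 2291.172; SSW = ΣΣ(x−x̄ᵢ)² = 819.603
MSB = 2291.172/3 = 763.7239; MSW = 819.603/36 = 22.7668
F = MSB/MSW = 33.5456
df = (3, 36)
p-value (upper-tail) = 0.00000
At α=0.01: p < α → reject H₀

reject H₀: yes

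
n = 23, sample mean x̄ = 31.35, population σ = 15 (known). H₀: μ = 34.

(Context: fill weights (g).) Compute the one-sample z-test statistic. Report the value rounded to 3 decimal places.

SE = σ/√n = 15/√23 = 3.1277
z = (x̄−μ₀)/SE = (31.35−34)/3.1277 = -0.8473

test statistic = -0.847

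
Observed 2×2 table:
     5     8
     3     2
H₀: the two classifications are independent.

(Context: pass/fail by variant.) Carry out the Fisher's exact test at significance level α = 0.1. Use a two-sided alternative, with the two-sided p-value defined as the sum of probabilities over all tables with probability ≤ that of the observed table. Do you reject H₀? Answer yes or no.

Margins: r₁=13, r₂=5, c₁=8, c₂=10, n=18
p_obs = C(13,5)·C(5,3)/C(18,8); sum pmf over tables with pmf ≤ p_obs
p-value (two-sided) = 0.60784
At α=0.1: p ≥ α → fail to reject H₀

reject H₀: no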